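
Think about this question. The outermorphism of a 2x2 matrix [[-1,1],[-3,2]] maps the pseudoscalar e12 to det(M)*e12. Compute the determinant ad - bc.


The outermorphism of a linear map f sends e1^e2 to f(e1)^f(e2).
f(e1) = -1*e1 - 3*e2
f(e2) = 1*e1 + 2*e2
f(e1) ^ f(e2) = (-1*e1 - 3*e2) ^ (1*e1 + 2*e2)
= (-1)*2*e12 + (-3)*1*e21
= (-2 - (-3))*e12
= 1*e12
Coefficient = 1


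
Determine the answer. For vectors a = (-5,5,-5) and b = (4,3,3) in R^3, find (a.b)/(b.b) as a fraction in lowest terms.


Projection coefficient = (a . b) / (b . b)
a . b = (-5)*4 + 5*3 + (-5)*3
= -20 + 15 + (-15) = -20
b . b = 4^2 + 3^2 + 3^2
= 16 + 9 + 9 = 34
Coefficient = -20/34
In lowest terms: -10/17


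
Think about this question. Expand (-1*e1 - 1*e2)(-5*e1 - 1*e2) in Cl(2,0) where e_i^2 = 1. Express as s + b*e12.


Expand: (-1*e1 - 1*e2)(-5*e1 - 1*e2)
= (-1)*(-5)*e1e1 + (-1)*(-1)*e1e2 + (-1)*(-5)*e2e1 + (-1)*(-1)*e2e2
Using e1^2 = e2^2 = 1, e2e1 = -e1e2:
Scalar part s = (-1)*(-5) + (-1)*(-1) = 5 + 1 = 6
Bivector part b = (-1)*(-1) - (-1)*(-5) = 1 - 5 = -4
uv = 6 - 4*e12


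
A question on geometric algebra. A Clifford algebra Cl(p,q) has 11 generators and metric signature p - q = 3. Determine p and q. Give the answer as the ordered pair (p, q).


We need p + q = 11 and p - q = 3.
Adding: 2p = 11 + 3 = 14, so p = 7.
Then q = 11 - 7 = 4.
(p, q) = (7, 4)


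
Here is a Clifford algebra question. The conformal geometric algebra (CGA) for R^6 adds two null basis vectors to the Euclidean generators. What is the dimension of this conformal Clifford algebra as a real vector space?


The conformal model of R^6 uses Cl(7,1): the 6 Euclidean generators plus two extra orthogonal generators e+ (e+^2 = +1) and e- (e-^2 = -1), from which the null vectors e0, einf are built.
Number of generators m = 6 + 2 = 8.
dim Cl(p,q) = 2^m = 2^8 = 256


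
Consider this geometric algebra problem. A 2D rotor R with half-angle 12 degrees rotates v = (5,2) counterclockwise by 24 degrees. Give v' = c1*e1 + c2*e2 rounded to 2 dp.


Rotor R = cos(12deg) - sin(12deg)*e12
Rotation angle theta = 2 * 12 = 24 degrees
v' = R*v*~R rotates v by theta.
cos(24deg) = 0.9135, sin(24deg) = 0.4067
v'_1 = 5*cos(24deg) - 2*sin(24deg)
= 5*0.9135 - 2*0.4067
= 3.75
v'_2 = 5*sin(24deg) + 2*cos(24deg)
= 5*0.4067 + 2*0.9135
= 3.86
v' = 3.75*e1 + 3.86*e2


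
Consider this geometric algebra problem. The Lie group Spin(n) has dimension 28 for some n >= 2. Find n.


dim Spin(n) = dim so(n) = n(n-1)/2.
Solve n(n-1)/2 = 28, i.e. n^2 - n - 56 = 0.
Discriminant = 1 + 8*28 = 225
n = (1 + sqrt(225))/2 = (1 + 15)/2 = 8


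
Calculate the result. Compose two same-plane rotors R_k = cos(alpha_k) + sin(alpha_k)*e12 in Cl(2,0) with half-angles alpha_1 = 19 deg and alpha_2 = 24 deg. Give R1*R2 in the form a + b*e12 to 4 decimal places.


Same-plane rotors commute and their half-angles add:
R1*R2 = cos(a1 + a2) + sin(a1 + a2)*e12.
a1 + a2 = 19 + 24 = 43 deg
cos(43 deg) = 0.7314
sin(43 deg) = 0.6820
R1*R2 = 0.7314 + 0.6820*e12


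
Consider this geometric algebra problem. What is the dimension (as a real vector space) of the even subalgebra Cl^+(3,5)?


Even subalgebra dimension = 2^(n-1)
n = 3 + 5 = 8
2^(8 - 1) = 2^7 = 128
Verification: sum of C(8,k) for even k = 1 + 28 + 70 + 28 + 1 = 128
Result = 128


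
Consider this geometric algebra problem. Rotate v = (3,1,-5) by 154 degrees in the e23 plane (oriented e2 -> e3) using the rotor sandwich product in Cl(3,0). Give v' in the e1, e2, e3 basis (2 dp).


Rotor R = cos(77deg) - sin(77deg)*e23
Rotation angle theta = 2 * 77 = 154 degrees in the e23 plane (e2 -> e3).
The component perpendicular to the plane (e1) is invariant: v'_1 = v1 = 3.00
cos(154deg) = -0.8988, sin(154deg) = 0.4384
v'_2 = v2*cos(theta) - v3*sin(theta) = 1*(-0.8988) - (-5)*0.4384 = 1.29
v'_3 = v2*sin(theta) + v3*cos(theta) = 1*0.4384 + (-5)*(-0.8988) = 4.93
v' = 3.00*e1 + 1.29*e2 + 4.93*e3


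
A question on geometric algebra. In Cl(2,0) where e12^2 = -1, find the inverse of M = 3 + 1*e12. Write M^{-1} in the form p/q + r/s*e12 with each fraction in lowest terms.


M = 3 + 1*e12, where e12^2 = -1.
Since M commutes with its reverse ~M = a - b*e12, M * ~M = a^2 - b^2*e12^2 = a^2 + b^2.
So M^{-1} = ~M / (a^2 + b^2) = (a - b*e12)/(a^2 + b^2).
a^2 + b^2 = 9 + 1 = 10
Scalar part = 3/10 = 3/10
Bivector coeff = -1/10 = -1/10
M^{-1} = 3/10 - 1/10*e12


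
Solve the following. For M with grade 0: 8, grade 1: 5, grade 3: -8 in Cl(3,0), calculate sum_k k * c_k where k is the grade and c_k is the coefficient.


Grade-weighted sum = sum of grade_k * coefficient_k
0*8 = 0
1*5 = 5
3*(-8) = -24
Total = 0 + 5 + (-24) = -19


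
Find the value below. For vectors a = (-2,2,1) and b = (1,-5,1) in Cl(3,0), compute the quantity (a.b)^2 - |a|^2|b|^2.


a . b = (-2)*1 + 2*(-5) + 1*1
= -2 + (-10) + 1 = -11
|a|^2 = (-2)^2 + 2^2 + 1^2 = 9
|b|^2 = 1^2 + (-5)^2 + 1^2 = 27
(a.b)^2 = (-11)^2 = 121
|a|^2 * |b|^2 = 9 * 27 = 243
Result = 121 - 243 = -122


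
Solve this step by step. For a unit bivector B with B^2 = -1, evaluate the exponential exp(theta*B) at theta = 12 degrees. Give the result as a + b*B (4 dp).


For a unit bivector B with B^2 = -1, the exponential series gives
e^(theta*B) = cos(theta) + sin(theta)*B (the GA analogue of Euler's formula).
theta = 12 degrees = 0.20944 rad
cos(12 deg) = 0.9781
sin(12 deg) = 0.2079
exp(theta*B) = 0.9781 + 0.2079*B


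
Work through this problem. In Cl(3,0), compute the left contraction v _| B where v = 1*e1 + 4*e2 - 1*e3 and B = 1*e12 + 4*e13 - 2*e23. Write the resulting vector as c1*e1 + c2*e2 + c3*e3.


Left contraction v _| B = <vB>_1 (grade-1 part of the geometric product vB).
Using e1_|e12 = e2, e2_|e12 = -e1, e1_|e13 = e3, e3_|e13 = -e1, e2_|e23 = e3, e3_|e23 = -e2:
e1 coeff: -v2*b12 - v3*b13 = -(4)*(1) - (-1)*(4) = 0
e2 coeff: v1*b12 - v3*b23 = (1)*(1) - (-1)*(-2) = -1
e3 coeff: v1*b13 + v2*b23 = (1)*(4) + (4)*(-2) = -4
v _| B = 0*e1 - 1*e2 - 4*e3


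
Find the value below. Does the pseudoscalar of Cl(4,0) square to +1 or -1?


The pseudoscalar I = e1...e_n (product of all n generators) of Cl(p,q) satisfies I^2 = (-1)^(q + n(n-1)/2).
p = 4, q = 0, n = p + q = 4
n(n-1)/2 = 4 * 3 / 2 = 6
Exponent = q + n(n-1)/2 = 0 + 6 = 6
I^2 = (-1)^6 = +1


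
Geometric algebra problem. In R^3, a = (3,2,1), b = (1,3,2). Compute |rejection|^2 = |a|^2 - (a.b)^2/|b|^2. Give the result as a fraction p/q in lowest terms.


|a|^2 = 3^2 + 2^2 + 1^2 = 14
|b|^2 = 1^2 + 3^2 + 2^2 = 14
a . b = 3*1 + 2*3 + 1*2 = 11
(a.b)^2 = 11^2 = 121
|rej|^2 = 14 - 121/14
= (196 - 121)/14
= 75/14
In lowest terms: 75/14


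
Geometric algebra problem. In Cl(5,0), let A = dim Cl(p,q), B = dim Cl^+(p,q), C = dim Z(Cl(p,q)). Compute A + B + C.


n = 5 + 0 = 5
Total dim = 2^5 = 32
Even subalgebra dim = 2^4 = 16
n is odd, so center dim = 2
Sum = 32 + 16 + 2 = 50


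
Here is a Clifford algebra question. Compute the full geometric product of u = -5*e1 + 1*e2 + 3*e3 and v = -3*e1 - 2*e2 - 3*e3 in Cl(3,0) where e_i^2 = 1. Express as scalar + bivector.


In Cl(3,0): e_i^2 = 1, e_ie_j = -e_je_i for i != j.
Scalar part = u . v = (-5)*(-3) + 1*(-2) + 3*(-3)
= 15 + (-2) + (-9) = 4
e12 coeff = (-5)*(-2) - 1*(-3) = 10 - (-3) = 13
e13 coeff = (-5)*(-3) - 3*(-3) = 15 - (-9) = 24
e23 coeff = 1*(-3) - 3*(-2) = -3 - (-6) = 3
uv = 4 + 13*e12 + 24*e13 + 3*e23


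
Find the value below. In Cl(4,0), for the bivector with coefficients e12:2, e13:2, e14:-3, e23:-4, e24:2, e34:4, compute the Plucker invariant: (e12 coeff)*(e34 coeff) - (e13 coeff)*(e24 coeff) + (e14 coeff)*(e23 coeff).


Plucker relation: af - be + cd
a*f = 2*4 = 8
b*e = 2*2 = 4
c*d = (-3)*(-4) = 12
af - be + cd = 8 - 4 + 12
= 16


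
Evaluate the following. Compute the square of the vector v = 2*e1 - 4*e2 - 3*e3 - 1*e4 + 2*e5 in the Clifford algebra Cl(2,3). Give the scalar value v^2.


v^2 = sum of c_i^2 * e_i^2
Positive signature terms (e_i^2 = +1): 2^2 + (-4)^2 = 20
Negative signature terms (e_j^2 = -1): (-3)^2 + (-1)^2 + 2^2 = 14
v^2 = 20 - 14 = 6


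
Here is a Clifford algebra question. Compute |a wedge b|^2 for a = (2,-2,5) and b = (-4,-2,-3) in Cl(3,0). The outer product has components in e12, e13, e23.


a wedge b = (a1*b2 - a2*b1)*e12 + (a1*b3 - a3*b1)*e13 + (a2*b3 - a3*b2)*e23
e12 coeff: 2*(-2) - (-2)*(-4) = -4 - 8 = -12
e13 coeff: 2*(-3) - 5*(-4) = -6 - (-20) = 14
e23 coeff: (-2)*(-3) - 5*(-2) = 6 - (-10) = 16
|a wedge b|^2 = (-12)^2 + 14^2 + 16^2
= 144 + 196 + 256
= 596


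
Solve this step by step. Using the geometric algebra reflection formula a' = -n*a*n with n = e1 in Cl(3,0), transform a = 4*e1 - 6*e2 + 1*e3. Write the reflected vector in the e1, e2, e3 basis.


Reflection formula: a' = -n*a*n, with n = e1 (unit vector, n^2 = 1).
For reflection through hyperplane perp to e1:
The component along e1 flips sign, others stay.
a = (4, -6, 1)
a' = (-4, -6, 1)
a' = -4*e1 - 6*e2 + 1*e3


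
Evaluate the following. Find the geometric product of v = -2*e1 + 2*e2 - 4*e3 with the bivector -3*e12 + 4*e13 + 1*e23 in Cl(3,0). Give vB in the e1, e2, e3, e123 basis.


vB has grade-1 (vector) and grade-3 (trivector) parts: vB = (v _| B) + (v ^ B).
Vector part <vB>_1:
  e1: -v2*b12 - v3*b13 = -(2)*(-3) - (-4)*(4) = 22
  e2: v1*b12 - v3*b23 = (-2)*(-3) - (-4)*(1) = 10
  e3: v1*b13 + v2*b23 = (-2)*(4) + (2)*(1) = -6
Trivector part <vB>_3:
  e123: v1*b23 - v2*b13 + v3*b12 = (-2)*(1) - (2)*(4) + (-4)*(-3) = 2
vB = 22*e1 + 10*e2 - 6*e3 + 2*e123


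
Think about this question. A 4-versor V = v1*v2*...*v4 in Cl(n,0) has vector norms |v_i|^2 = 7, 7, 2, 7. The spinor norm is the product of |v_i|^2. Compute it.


Spinor norm N(V) = |v1|^2 * |v2|^2 * ... * |v4|^2
= 7 * 7 * 2 * 7
Running product: 7, 49, 98, 686
N(V) = 686


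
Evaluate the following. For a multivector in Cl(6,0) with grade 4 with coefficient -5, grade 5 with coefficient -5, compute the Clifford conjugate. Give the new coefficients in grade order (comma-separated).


Clifford conjugate sign for grade k: (-1)^(k(k+1)/2)
Grade 4: (-1)^(4*5/2) = (-1)^10 = 1, coeff -5 -> -5
Grade 5: (-1)^(5*6/2) = (-1)^15 = -1, coeff -5 -> 5
Conjugated coefficients: -5, 5


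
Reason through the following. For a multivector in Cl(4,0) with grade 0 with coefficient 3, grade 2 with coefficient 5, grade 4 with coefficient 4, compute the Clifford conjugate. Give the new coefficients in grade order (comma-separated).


Clifford conjugate sign for grade k: (-1)^(k(k+1)/2)
Grade 0: (-1)^(0*1/2) = (-1)^0 = 1, coeff 3 -> 3
Grade 2: (-1)^(2*3/2) = (-1)^3 = -1, coeff 5 -> -5
Grade 4: (-1)^(4*5/2) = (-1)^10 = 1, coeff 4 -> 4
Conjugated coefficients: 3, -5, 4


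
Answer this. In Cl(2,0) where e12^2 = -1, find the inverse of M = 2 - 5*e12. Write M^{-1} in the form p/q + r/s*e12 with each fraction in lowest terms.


M = 2 - 5*e12, where e12^2 = -1.
Since M commutes with its reverse ~M = a - b*e12, M * ~M = a^2 - b^2*e12^2 = a^2 + b^2.
So M^{-1} = ~M / (a^2 + b^2) = (a - b*e12)/(a^2 + b^2).
a^2 + b^2 = 4 + 25 = 29
Scalar part = 2/29 = 2/29
Bivector coeff = 5/29 = 5/29
M^{-1} = 2/29 + 5/29*e12


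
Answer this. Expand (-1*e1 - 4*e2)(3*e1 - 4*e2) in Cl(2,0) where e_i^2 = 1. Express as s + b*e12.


Expand: (-1*e1 - 4*e2)(3*e1 - 4*e2)
= (-1)*3*e1e1 + (-1)*(-4)*e1e2 + (-4)*3*e2e1 + (-4)*(-4)*e2e2
Using e1^2 = e2^2 = 1, e2e1 = -e1e2:
Scalar part s = (-1)*3 + (-4)*(-4) = -3 + 16 = 13
Bivector part b = (-1)*(-4) - (-4)*3 = 4 - (-12) = 16
uv = 13 + 16*e12


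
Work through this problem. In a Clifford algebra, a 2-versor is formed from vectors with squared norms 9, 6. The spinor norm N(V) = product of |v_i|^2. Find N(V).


Spinor norm N(V) = |v1|^2 * |v2|^2 * ... * |v2|^2
= 9 * 6
Running product: 9, 54
N(V) = 54


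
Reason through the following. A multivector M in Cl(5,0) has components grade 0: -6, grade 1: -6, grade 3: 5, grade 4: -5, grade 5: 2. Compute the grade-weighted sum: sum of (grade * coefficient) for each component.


Grade-weighted sum = sum of grade_k * coefficient_k
0*(-6) = 0
1*(-6) = -6
3*5 = 15
4*(-5) = -20
5*2 = 10
Total = 0 + (-6) + 15 + (-20) + 10 = -1


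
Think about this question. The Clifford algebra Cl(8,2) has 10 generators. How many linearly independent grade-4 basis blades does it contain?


Number of grade-k basis blades in Cl(p,q) with n = p + q is C(n, k).
n = 8 + 2 = 10
C(10, 4) = 10! / (4! * 6!)
= 3628800 / (24 * 720)
= 210


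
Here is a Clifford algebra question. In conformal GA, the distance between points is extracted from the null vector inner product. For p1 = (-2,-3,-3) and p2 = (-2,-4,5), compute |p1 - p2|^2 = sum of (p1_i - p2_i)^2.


p1 - p2 = (0, 1, -8)
|p1 - p2|^2 = 0^2 + 1^2 + (-8)^2
= 0 + 1 + 64
= 65


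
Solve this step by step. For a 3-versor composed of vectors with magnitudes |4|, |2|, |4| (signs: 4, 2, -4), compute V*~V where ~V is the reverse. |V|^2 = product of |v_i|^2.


Each vector v_i has |v_i|^2 = s_i^2
Squared scales: 4^2 = 16, 2^2 = 4, (-4)^2 = 16
|V|^2 = 16 * 4 * 16
= 1024


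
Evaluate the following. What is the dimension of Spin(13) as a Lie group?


Spin(n) double-covers SO(n); both have Lie algebra so(n) of dimension n(n-1)/2.
n = 13
n(n-1) = 13 * 12 = 156
dim Spin(13) = 156/2 = 78


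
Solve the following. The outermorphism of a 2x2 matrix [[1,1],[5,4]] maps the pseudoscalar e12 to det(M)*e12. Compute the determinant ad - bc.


The outermorphism of a linear map f sends e1^e2 to f(e1)^f(e2).
f(e1) = 1*e1 + 5*e2
f(e2) = 1*e1 + 4*e2
f(e1) ^ f(e2) = (1*e1 + 5*e2) ^ (1*e1 + 4*e2)
= 1*4*e12 + 5*1*e21
= (4 - 5)*e12
= -1*e12
Coefficient = -1


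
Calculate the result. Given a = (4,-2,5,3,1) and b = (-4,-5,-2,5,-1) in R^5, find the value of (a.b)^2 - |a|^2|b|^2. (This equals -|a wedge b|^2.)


a . b = 4*(-4) + (-2)*(-5) + 5*(-2) + 3*5 + 1*(-1)
= -16 + 10 + (-10) + 15 + (-1) = -2
|a|^2 = 4^2 + (-2)^2 + 5^2 + 3^2 + 1^2 = 55
|b|^2 = (-4)^2 + (-5)^2 + (-2)^2 + 5^2 + (-1)^2 = 71
(a.b)^2 = (-2)^2 = 4
|a|^2 * |b|^2 = 55 * 71 = 3905
Result = 4 - 3905 = -3901


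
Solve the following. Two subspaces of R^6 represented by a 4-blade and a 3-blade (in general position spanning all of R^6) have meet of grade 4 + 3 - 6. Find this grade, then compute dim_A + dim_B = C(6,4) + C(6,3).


Meet grade = grade(A) + grade(B) - n
= 4 + 3 - 6 = 1
C(6,4) = 15
C(6,3) = 20
dim_A + dim_B = 15 + 20 = 35


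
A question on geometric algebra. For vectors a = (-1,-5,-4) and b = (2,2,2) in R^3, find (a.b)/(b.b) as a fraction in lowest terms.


Projection coefficient = (a . b) / (b . b)
a . b = (-1)*2 + (-5)*2 + (-4)*2
= -2 + (-10) + (-8) = -20
b . b = 2^2 + 2^2 + 2^2
= 4 + 4 + 4 = 12
Coefficient = -20/12
In lowest terms: -5/3


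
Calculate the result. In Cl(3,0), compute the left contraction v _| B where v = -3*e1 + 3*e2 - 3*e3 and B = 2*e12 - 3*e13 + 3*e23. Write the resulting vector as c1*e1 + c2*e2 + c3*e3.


Left contraction v _| B = <vB>_1 (grade-1 part of the geometric product vB).
Using e1_|e12 = e2, e2_|e12 = -e1, e1_|e13 = e3, e3_|e13 = -e1, e2_|e23 = e3, e3_|e23 = -e2:
e1 coeff: -v2*b12 - v3*b13 = -(3)*(2) - (-3)*(-3) = -15
e2 coeff: v1*b12 - v3*b23 = (-3)*(2) - (-3)*(3) = 3
e3 coeff: v1*b13 + v2*b23 = (-3)*(-3) + (3)*(3) = 18
v _| B = -15*e1 + 3*e2 + 18*e3


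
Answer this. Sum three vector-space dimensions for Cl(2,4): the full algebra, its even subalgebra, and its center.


n = 2 + 4 = 6
Total dim = 2^6 = 64
Even subalgebra dim = 2^5 = 32
n is even, so center dim = 1
Sum = 64 + 32 + 1 = 97


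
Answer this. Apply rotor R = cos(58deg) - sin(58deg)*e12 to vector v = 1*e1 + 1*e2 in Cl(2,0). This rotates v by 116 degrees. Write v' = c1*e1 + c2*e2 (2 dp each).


Rotor R = cos(58deg) - sin(58deg)*e12
Rotation angle theta = 2 * 58 = 116 degrees
v' = R*v*~R rotates v by theta.
cos(116deg) = -0.4384, sin(116deg) = 0.8988
v'_1 = 1*cos(116deg) - 1*sin(116deg)
= 1*(-0.4384) - 1*0.8988
= -1.34
v'_2 = 1*sin(116deg) + 1*cos(116deg)
= 1*0.8988 + 1*(-0.4384)
= 0.46
v' = -1.34*e1 + 0.46*e2


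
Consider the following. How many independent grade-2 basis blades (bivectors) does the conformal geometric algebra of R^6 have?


The conformal model of R^6 uses Cl(7,1) with m = 6 + 2 = 8 generators.
Number of grade-2 blades = C(m, 2) = C(8, 2)
= 8*7/2 = 28


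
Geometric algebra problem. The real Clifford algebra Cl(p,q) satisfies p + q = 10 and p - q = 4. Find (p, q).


We need p + q = 10 and p - q = 4.
Adding: 2p = 10 + 4 = 14, so p = 7.
Then q = 10 - 7 = 3.
(p, q) = (7, 3)


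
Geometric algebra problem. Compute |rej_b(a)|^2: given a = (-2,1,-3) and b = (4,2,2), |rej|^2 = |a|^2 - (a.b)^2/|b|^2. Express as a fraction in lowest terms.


|a|^2 = (-2)^2 + 1^2 + (-3)^2 = 14
|b|^2 = 4^2 + 2^2 + 2^2 = 24
a . b = (-2)*4 + 1*2 + (-3)*2 = -12
(a.b)^2 = (-12)^2 = 144
|rej|^2 = 14 - 144/24
= (336 - 144)/24
= 192/24
In lowest terms: 8/1


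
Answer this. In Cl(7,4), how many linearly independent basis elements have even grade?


Even subalgebra dimension = 2^(n-1)
n = 7 + 4 = 11
2^(11 - 1) = 2^10 = 1024
Verification: sum of C(11,k) for even k = 1 + 55 + 330 + 462 + 165 + 11 = 1024
Result = 1024


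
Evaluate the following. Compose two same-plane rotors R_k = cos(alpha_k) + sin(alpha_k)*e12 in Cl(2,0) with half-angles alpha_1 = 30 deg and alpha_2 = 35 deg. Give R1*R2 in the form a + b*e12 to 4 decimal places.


Same-plane rotors commute and their half-angles add:
R1*R2 = cos(a1 + a2) + sin(a1 + a2)*e12.
a1 + a2 = 30 + 35 = 65 deg
cos(65 deg) = 0.4226
sin(65 deg) = 0.9063
R1*R2 = 0.4226 + 0.9063*e12


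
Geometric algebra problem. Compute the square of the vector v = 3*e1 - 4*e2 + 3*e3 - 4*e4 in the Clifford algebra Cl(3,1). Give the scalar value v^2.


v^2 = sum of c_i^2 * e_i^2
Positive signature terms (e_i^2 = +1): 3^2 + (-4)^2 + 3^2 = 34
Negative signature terms (e_j^2 = -1): (-4)^2 = 16
v^2 = 34 - 16 = 18


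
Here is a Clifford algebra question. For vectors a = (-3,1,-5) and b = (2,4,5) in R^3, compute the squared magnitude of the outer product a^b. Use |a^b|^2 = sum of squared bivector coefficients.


a wedge b = (a1*b2 - a2*b1)*e12 + (a1*b3 - a3*b1)*e13 + (a2*b3 - a3*b2)*e23
e12 coeff: (-3)*4 - 1*2 = -12 - 2 = -14
e13 coeff: (-3)*5 - (-5)*2 = -15 - (-10) = -5
e23 coeff: 1*5 - (-5)*4 = 5 - (-20) = 25
|a wedge b|^2 = (-14)^2 + (-5)^2 + 25^2
= 196 + 25 + 625
= 846


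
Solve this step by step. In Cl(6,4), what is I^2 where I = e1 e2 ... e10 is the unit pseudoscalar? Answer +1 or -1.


The pseudoscalar I = e1...e_n (product of all n generators) of Cl(p,q) satisfies I^2 = (-1)^(q + n(n-1)/2).
p = 6, q = 4, n = p + q = 10
n(n-1)/2 = 10 * 9 / 2 = 45
Exponent = q + n(n-1)/2 = 4 + 45 = 49
I^2 = (-1)^49 = -1


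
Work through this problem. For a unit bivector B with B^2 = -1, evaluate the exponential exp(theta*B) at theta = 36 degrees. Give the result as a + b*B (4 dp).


For a unit bivector B with B^2 = -1, the exponential series gives
e^(theta*B) = cos(theta) + sin(theta)*B (the GA analogue of Euler's formula).
theta = 36 degrees = 0.628319 rad
cos(36 deg) = 0.8090
sin(36 deg) = 0.5878
exp(theta*B) = 0.8090 + 0.5878*B


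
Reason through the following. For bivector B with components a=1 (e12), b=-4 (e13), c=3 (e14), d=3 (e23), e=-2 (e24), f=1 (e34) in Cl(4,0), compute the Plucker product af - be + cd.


Plucker relation: af - be + cd
a*f = 1*1 = 1
b*e = (-4)*(-2) = 8
c*d = 3*3 = 9
af - be + cd = 1 - 8 + 9
= 2


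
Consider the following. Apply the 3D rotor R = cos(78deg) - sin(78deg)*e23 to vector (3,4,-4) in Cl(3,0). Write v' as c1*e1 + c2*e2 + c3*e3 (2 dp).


Rotor R = cos(78deg) - sin(78deg)*e23
Rotation angle theta = 2 * 78 = 156 degrees in the e23 plane (e2 -> e3).
The component perpendicular to the plane (e1) is invariant: v'_1 = v1 = 3.00
cos(156deg) = -0.9135, sin(156deg) = 0.4067
v'_2 = v2*cos(theta) - v3*sin(theta) = 4*(-0.9135) - (-4)*0.4067 = -2.03
v'_3 = v2*sin(theta) + v3*cos(theta) = 4*0.4067 + (-4)*(-0.9135) = 5.28
v' = 3.00*e1 - 2.03*e2 + 5.28*e3


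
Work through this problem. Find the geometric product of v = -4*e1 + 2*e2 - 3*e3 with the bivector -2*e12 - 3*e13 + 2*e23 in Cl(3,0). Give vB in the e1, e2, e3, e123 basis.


vB has grade-1 (vector) and grade-3 (trivector) parts: vB = (v _| B) + (v ^ B).
Vector part <vB>_1:
  e1: -v2*b12 - v3*b13 = -(2)*(-2) - (-3)*(-3) = -5
  e2: v1*b12 - v3*b23 = (-4)*(-2) - (-3)*(2) = 14
  e3: v1*b13 + v2*b23 = (-4)*(-3) + (2)*(2) = 16
Trivector part <vB>_3:
  e123: v1*b23 - v2*b13 + v3*b12 = (-4)*(2) - (2)*(-3) + (-3)*(-2) = 4
vB = -5*e1 + 14*e2 + 16*e3 + 4*e123


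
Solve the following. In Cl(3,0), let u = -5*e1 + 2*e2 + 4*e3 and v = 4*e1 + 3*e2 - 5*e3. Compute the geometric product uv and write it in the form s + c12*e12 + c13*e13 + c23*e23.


In Cl(3,0): e_i^2 = 1, e_ie_j = -e_je_i for i != j.
Scalar part = u . v = (-5)*4 + 2*3 + 4*(-5)
= -20 + 6 + (-20) = -34
e12 coeff = (-5)*3 - 2*4 = -15 - 8 = -23
e13 coeff = (-5)*(-5) - 4*4 = 25 - 16 = 9
e23 coeff = 2*(-5) - 4*3 = -10 - 12 = -22
uv = -34 - 23*e12 + 9*e13 - 22*e23


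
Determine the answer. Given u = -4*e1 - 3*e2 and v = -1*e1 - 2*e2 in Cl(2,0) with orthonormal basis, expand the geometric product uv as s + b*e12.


Expand: (-4*e1 - 3*e2)(-1*e1 - 2*e2)
= (-4)*(-1)*e1e1 + (-4)*(-2)*e1e2 + (-3)*(-1)*e2e1 + (-3)*(-2)*e2e2
Using e1^2 = e2^2 = 1, e2e1 = -e1e2:
Scalar part s = (-4)*(-1) + (-3)*(-2) = 4 + 6 = 10
Bivector part b = (-4)*(-2) - (-3)*(-1) = 8 - 3 = 5
uv = 10 + 5*e12


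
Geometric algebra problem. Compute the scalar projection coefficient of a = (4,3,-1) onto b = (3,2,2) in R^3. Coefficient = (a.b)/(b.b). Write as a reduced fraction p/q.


Projection coefficient = (a . b) / (b . b)
a . b = 4*3 + 3*2 + (-1)*2
= 12 + 6 + (-2) = 16
b . b = 3^2 + 2^2 + 2^2
= 9 + 4 + 4 = 17
Coefficient = 16/17
In lowest terms: 16/17


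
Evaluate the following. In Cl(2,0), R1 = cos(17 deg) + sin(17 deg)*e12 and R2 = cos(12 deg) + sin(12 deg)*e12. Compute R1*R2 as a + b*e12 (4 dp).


Same-plane rotors commute and their half-angles add:
R1*R2 = cos(a1 + a2) + sin(a1 + a2)*e12.
a1 + a2 = 17 + 12 = 29 deg
cos(29 deg) = 0.8746
sin(29 deg) = 0.4848
R1*R2 = 0.8746 + 0.4848*e12


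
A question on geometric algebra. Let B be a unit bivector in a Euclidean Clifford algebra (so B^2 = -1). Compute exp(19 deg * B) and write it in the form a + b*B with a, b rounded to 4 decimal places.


For a unit bivector B with B^2 = -1, the exponential series gives
e^(theta*B) = cos(theta) + sin(theta)*B (the GA analogue of Euler's formula).
theta = 19 degrees = 0.331613 rad
cos(19 deg) = 0.9455
sin(19 deg) = 0.3256
exp(theta*B) = 0.9455 + 0.3256*B


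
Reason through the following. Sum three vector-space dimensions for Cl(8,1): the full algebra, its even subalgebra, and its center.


n = 8 + 1 = 9
Total dim = 2^9 = 512
Even subalgebra dim = 2^8 = 256
n is odd, so center dim = 2
Sum = 512 + 256 + 2 = 770


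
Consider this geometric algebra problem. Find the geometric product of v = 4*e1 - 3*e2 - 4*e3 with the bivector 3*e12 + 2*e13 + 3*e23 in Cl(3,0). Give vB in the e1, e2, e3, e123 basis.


vB has grade-1 (vector) and grade-3 (trivector) parts: vB = (v _| B) + (v ^ B).
Vector part <vB>_1:
  e1: -v2*b12 - v3*b13 = -(-3)*(3) - (-4)*(2) = 17
  e2: v1*b12 - v3*b23 = (4)*(3) - (-4)*(3) = 24
  e3: v1*b13 + v2*b23 = (4)*(2) + (-3)*(3) = -1
Trivector part <vB>_3:
  e123: v1*b23 - v2*b13 + v3*b12 = (4)*(3) - (-3)*(2) + (-4)*(3) = 6
vB = 17*e1 + 24*e2 - 1*e3 + 6*e123


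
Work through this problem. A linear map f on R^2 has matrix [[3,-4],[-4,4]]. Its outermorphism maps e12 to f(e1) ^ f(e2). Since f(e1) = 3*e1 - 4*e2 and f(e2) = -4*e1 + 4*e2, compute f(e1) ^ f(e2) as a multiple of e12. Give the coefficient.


The outermorphism of a linear map f sends e1^e2 to f(e1)^f(e2).
f(e1) = 3*e1 - 4*e2
f(e2) = -4*e1 + 4*e2
f(e1) ^ f(e2) = (3*e1 - 4*e2) ^ (-4*e1 + 4*e2)
= 3*4*e12 + (-4)*(-4)*e21
= (12 - 16)*e12
= -4*e12
Coefficient = -4


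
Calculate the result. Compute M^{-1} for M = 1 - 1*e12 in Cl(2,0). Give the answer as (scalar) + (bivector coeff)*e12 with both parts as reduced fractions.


M = 1 - 1*e12, where e12^2 = -1.
Since M commutes with its reverse ~M = a - b*e12, M * ~M = a^2 - b^2*e12^2 = a^2 + b^2.
So M^{-1} = ~M / (a^2 + b^2) = (a - b*e12)/(a^2 + b^2).
a^2 + b^2 = 1 + 1 = 2
Scalar part = 1/2 = 1/2
Bivector coeff = 1/2 = 1/2
M^{-1} = 1/2 + 1/2*e12


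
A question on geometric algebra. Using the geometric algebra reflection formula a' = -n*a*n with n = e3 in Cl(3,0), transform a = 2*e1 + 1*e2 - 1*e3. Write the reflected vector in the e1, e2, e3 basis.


Reflection formula: a' = -n*a*n, with n = e3 (unit vector, n^2 = 1).
For reflection through hyperplane perp to e3:
The component along e3 flips sign, others stay.
a = (2, 1, -1)
a' = (2, 1, 1)
a' = 2*e1 + 1*e2 + 1*e3


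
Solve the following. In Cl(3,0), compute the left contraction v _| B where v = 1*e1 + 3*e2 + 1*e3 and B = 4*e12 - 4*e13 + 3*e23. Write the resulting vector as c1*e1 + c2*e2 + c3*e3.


Left contraction v _| B = <vB>_1 (grade-1 part of the geometric product vB).
Using e1_|e12 = e2, e2_|e12 = -e1, e1_|e13 = e3, e3_|e13 = -e1, e2_|e23 = e3, e3_|e23 = -e2:
e1 coeff: -v2*b12 - v3*b13 = -(3)*(4) - (1)*(-4) = -8
e2 coeff: v1*b12 - v3*b23 = (1)*(4) - (1)*(3) = 1
e3 coeff: v1*b13 + v2*b23 = (1)*(-4) + (3)*(3) = 5
v _| B = -8*e1 + 1*e2 + 5*e3


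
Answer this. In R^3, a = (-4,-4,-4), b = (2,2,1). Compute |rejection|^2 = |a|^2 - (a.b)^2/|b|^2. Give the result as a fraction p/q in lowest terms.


|a|^2 = (-4)^2 + (-4)^2 + (-4)^2 = 48
|b|^2 = 2^2 + 2^2 + 1^2 = 9
a . b = (-4)*2 + (-4)*2 + (-4)*1 = -20
(a.b)^2 = (-20)^2 = 400
|rej|^2 = 48 - 400/9
= (432 - 400)/9
= 32/9
In lowest terms: 32/9


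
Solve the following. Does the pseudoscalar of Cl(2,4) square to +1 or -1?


The pseudoscalar I = e1...e_n (product of all n generators) of Cl(p,q) satisfies I^2 = (-1)^(q + n(n-1)/2).
p = 2, q = 4, n = p + q = 6
n(n-1)/2 = 6 * 5 / 2 = 15
Exponent = q + n(n-1)/2 = 4 + 15 = 19
I^2 = (-1)^19 = -1


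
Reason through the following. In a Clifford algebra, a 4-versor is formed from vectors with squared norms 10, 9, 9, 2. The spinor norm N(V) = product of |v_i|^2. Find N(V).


Spinor norm N(V) = |v1|^2 * |v2|^2 * ... * |v4|^2
= 10 * 9 * 9 * 2
Running product: 10, 90, 810, 1620
N(V) = 1620


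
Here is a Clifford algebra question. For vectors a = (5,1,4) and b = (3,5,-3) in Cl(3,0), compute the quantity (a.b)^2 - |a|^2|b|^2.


a . b = 5*3 + 1*5 + 4*(-3)
= 15 + 5 + (-12) = 8
|a|^2 = 5^2 + 1^2 + 4^2 = 42
|b|^2 = 3^2 + 5^2 + (-3)^2 = 43
(a.b)^2 = 8^2 = 64
|a|^2 * |b|^2 = 42 * 43 = 1806
Result = 64 - 1806 = -1742


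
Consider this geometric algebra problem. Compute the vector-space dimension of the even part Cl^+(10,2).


Even subalgebra dimension = 2^(n-1)
n = 10 + 2 = 12
2^(12 - 1) = 2^11 = 2048
Verification: sum of C(12,k) for even k = 1 + 66 + 495 + 924 + 495 + 66 + 1 = 2048
Result = 2048


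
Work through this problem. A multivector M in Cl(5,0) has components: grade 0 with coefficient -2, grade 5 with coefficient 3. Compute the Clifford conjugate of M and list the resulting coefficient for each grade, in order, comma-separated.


Clifford conjugate sign for grade k: (-1)^(k(k+1)/2)
Grade 0: (-1)^(0*1/2) = (-1)^0 = 1, coeff -2 -> -2
Grade 5: (-1)^(5*6/2) = (-1)^15 = -1, coeff 3 -> -3
Conjugated coefficients: -2, -3


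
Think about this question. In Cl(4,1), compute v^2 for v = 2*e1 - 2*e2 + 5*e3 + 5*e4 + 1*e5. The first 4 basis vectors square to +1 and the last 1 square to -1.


v^2 = sum of c_i^2 * e_i^2
Positive signature terms (e_i^2 = +1): 2^2 + (-2)^2 + 5^2 + 5^2 = 58
Negative signature terms (e_j^2 = -1): 1^2 = 1
v^2 = 58 - 1 = 57


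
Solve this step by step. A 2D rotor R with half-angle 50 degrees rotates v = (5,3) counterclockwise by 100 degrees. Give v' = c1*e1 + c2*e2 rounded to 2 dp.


Rotor R = cos(50deg) - sin(50deg)*e12
Rotation angle theta = 2 * 50 = 100 degrees
v' = R*v*~R rotates v by theta.
cos(100deg) = -0.1736, sin(100deg) = 0.9848
v'_1 = 5*cos(100deg) - 3*sin(100deg)
= 5*(-0.1736) - 3*0.9848
= -3.82
v'_2 = 5*sin(100deg) + 3*cos(100deg)
= 5*0.9848 + 3*(-0.1736)
= 4.40
v' = -3.82*e1 + 4.40*e2


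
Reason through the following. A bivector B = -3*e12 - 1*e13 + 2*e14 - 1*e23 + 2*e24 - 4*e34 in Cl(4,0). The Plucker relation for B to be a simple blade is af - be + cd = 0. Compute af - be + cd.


Plucker relation: af - be + cd
a*f = (-3)*(-4) = 12
b*e = (-1)*2 = -2
c*d = 2*(-1) = -2
af - be + cd = 12 - (-2) + (-2)
= 12


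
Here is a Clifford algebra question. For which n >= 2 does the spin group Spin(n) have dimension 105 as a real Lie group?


dim Spin(n) = dim so(n) = n(n-1)/2.
Solve n(n-1)/2 = 105, i.e. n^2 - n - 210 = 0.
Discriminant = 1 + 8*105 = 841
n = (1 + sqrt(841))/2 = (1 + 29)/2 = 15


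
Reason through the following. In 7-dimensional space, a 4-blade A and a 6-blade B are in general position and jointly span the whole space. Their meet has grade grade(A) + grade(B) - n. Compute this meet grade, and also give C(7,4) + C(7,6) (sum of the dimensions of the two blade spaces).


Meet grade = grade(A) + grade(B) - n
= 4 + 6 - 7 = 3
C(7,4) = 35
C(7,6) = 7
dim_A + dim_B = 35 + 7 = 42


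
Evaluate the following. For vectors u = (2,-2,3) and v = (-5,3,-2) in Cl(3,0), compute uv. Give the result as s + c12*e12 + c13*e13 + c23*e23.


In Cl(3,0): e_i^2 = 1, e_ie_j = -e_je_i for i != j.
Scalar part = u . v = 2*(-5) + (-2)*3 + 3*(-2)
= -10 + (-6) + (-6) = -22
e12 coeff = 2*3 - (-2)*(-5) = 6 - 10 = -4
e13 coeff = 2*(-2) - 3*(-5) = -4 - (-15) = 11
e23 coeff = (-2)*(-2) - 3*3 = 4 - 9 = -5
uv = -22 - 4*e12 + 11*e13 - 5*e23


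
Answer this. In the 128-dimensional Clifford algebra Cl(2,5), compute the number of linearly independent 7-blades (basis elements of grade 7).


Number of grade-k basis blades in Cl(p,q) with n = p + q is C(n, k).
n = 2 + 5 = 7
C(7, 7) = 7! / (7! * 0!)
= 5040 / (5040 * 1)
= 1


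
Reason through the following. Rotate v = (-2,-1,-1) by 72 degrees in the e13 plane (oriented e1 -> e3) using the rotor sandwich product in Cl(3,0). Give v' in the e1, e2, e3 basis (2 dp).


Rotor R = cos(36deg) - sin(36deg)*e13
Rotation angle theta = 2 * 36 = 72 degrees in the e13 plane (e1 -> e3).
The component perpendicular to the plane (e2) is invariant: v'_2 = v2 = -1.00
cos(72deg) = 0.3090, sin(72deg) = 0.9511
v'_1 = v1*cos(theta) - v3*sin(theta) = -2*0.3090 - (-1)*0.9511 = 0.33
v'_3 = v1*sin(theta) + v3*cos(theta) = -2*0.9511 + (-1)*0.3090 = -2.21
v' = 0.33*e1 - 1.00*e2 - 2.21*e3


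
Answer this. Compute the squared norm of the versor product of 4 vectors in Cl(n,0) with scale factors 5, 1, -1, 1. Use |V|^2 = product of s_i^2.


Each vector v_i has |v_i|^2 = s_i^2
Squared scales: 5^2 = 25, 1^2 = 1, (-1)^2 = 1, 1^2 = 1
|V|^2 = 25 * 1 * 1 * 1
= 25


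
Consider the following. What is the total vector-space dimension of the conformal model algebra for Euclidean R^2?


The conformal model of R^2 uses Cl(3,1): the 2 Euclidean generators plus two extra orthogonal generators e+ (e+^2 = +1) and e- (e-^2 = -1), from which the null vectors e0, einf are built.
Number of generators m = 2 + 2 = 4.
dim Cl(p,q) = 2^m = 2^4 = 16


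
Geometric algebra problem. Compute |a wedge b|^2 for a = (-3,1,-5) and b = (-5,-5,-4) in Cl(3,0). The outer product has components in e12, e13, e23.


a wedge b = (a1*b2 - a2*b1)*e12 + (a1*b3 - a3*b1)*e13 + (a2*b3 - a3*b2)*e23
e12 coeff: (-3)*(-5) - 1*(-5) = 15 - (-5) = 20
e13 coeff: (-3)*(-4) - (-5)*(-5) = 12 - 25 = -13
e23 coeff: 1*(-4) - (-5)*(-5) = -4 - 25 = -29
|a wedge b|^2 = 20^2 + (-13)^2 + (-29)^2
= 400 + 169 + 841
= 1410


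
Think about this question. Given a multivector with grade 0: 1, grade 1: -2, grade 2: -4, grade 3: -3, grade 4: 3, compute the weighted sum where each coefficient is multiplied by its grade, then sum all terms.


Grade-weighted sum = sum of grade_k * coefficient_k
0*1 = 0
1*(-2) = -2
2*(-4) = -8
3*(-3) = -9
4*3 = 12
Total = 0 + (-2) + (-8) + (-9) + 12 = -7


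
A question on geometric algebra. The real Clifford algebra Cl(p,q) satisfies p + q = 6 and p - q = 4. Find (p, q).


We need p + q = 6 and p - q = 4.
Adding: 2p = 6 + 4 = 10, so p = 5.
Then q = 6 - 5 = 1.
(p, q) = (5, 1)


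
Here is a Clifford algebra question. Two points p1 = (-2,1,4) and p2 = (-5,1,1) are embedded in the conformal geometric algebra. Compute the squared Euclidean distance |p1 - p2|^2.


p1 - p2 = (3, 0, 3)
|p1 - p2|^2 = 3^2 + 0^2 + 3^2
= 9 + 0 + 9
= 18


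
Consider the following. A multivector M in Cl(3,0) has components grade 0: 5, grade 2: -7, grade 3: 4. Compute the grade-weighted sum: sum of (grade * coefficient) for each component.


Grade-weighted sum = sum of grade_k * coefficient_k
0*5 = 0
2*(-7) = -14
3*4 = 12
Total = 0 + (-14) + 12 = -2


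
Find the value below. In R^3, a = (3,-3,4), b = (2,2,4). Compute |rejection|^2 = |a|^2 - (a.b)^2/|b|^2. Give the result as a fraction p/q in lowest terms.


|a|^2 = 3^2 + (-3)^2 + 4^2 = 34
|b|^2 = 2^2 + 2^2 + 4^2 = 24
a . b = 3*2 + (-3)*2 + 4*4 = 16
(a.b)^2 = 16^2 = 256
|rej|^2 = 34 - 256/24
= (816 - 256)/24
= 560/24
In lowest terms: 70/3


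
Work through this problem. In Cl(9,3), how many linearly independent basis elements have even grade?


Even subalgebra dimension = 2^(n-1)
n = 9 + 3 = 12
2^(12 - 1) = 2^11 = 2048
Verification: sum of C(12,k) for even k = 1 + 66 + 495 + 924 + 495 + 66 + 1 = 2048
Result = 2048


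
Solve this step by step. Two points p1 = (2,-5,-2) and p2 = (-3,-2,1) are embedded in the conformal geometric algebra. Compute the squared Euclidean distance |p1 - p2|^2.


p1 - p2 = (5, -3, -3)
|p1 - p2|^2 = 5^2 + (-3)^2 + (-3)^2
= 25 + 9 + 9
= 43


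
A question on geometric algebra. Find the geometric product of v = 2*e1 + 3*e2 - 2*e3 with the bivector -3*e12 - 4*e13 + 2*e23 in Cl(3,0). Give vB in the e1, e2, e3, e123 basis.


vB has grade-1 (vector) and grade-3 (trivector) parts: vB = (v _| B) + (v ^ B).
Vector part <vB>_1:
  e1: -v2*b12 - v3*b13 = -(3)*(-3) - (-2)*(-4) = 1
  e2: v1*b12 - v3*b23 = (2)*(-3) - (-2)*(2) = -2
  e3: v1*b13 + v2*b23 = (2)*(-4) + (3)*(2) = -2
Trivector part <vB>_3:
  e123: v1*b23 - v2*b13 + v3*b12 = (2)*(2) - (3)*(-4) + (-2)*(-3) = 22
vB = 1*e1 - 2*e2 - 2*e3 + 22*e123


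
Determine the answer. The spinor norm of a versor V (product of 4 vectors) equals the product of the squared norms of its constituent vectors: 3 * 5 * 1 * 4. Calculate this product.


Spinor norm N(V) = |v1|^2 * |v2|^2 * ... * |v4|^2
= 3 * 5 * 1 * 4
Running product: 3, 15, 15, 60
N(V) = 60


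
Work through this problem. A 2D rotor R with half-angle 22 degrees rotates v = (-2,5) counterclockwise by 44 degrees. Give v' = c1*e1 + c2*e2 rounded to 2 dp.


Rotor R = cos(22deg) - sin(22deg)*e12
Rotation angle theta = 2 * 22 = 44 degrees
v' = R*v*~R rotates v by theta.
cos(44deg) = 0.7193, sin(44deg) = 0.6947
v'_1 = -2*cos(44deg) - 5*sin(44deg)
= -2*0.7193 - 5*0.6947
= -4.91
v'_2 = -2*sin(44deg) + 5*cos(44deg)
= -2*0.6947 + 5*0.7193
= 2.21
v' = -4.91*e1 + 2.21*e2


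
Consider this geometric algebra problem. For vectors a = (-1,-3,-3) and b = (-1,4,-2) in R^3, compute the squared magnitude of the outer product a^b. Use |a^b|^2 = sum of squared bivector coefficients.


a wedge b = (a1*b2 - a2*b1)*e12 + (a1*b3 - a3*b1)*e13 + (a2*b3 - a3*b2)*e23
e12 coeff: (-1)*4 - (-3)*(-1) = -4 - 3 = -7
e13 coeff: (-1)*(-2) - (-3)*(-1) = 2 - 3 = -1
e23 coeff: (-3)*(-2) - (-3)*4 = 6 - (-12) = 18
|a wedge b|^2 = (-7)^2 + (-1)^2 + 18^2
= 49 + 1 + 324
= 374


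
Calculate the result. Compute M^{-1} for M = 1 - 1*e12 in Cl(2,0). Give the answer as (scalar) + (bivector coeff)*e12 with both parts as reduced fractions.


M = 1 - 1*e12, where e12^2 = -1.
Since M commutes with its reverse ~M = a - b*e12, M * ~M = a^2 - b^2*e12^2 = a^2 + b^2.
So M^{-1} = ~M / (a^2 + b^2) = (a - b*e12)/(a^2 + b^2).
a^2 + b^2 = 1 + 1 = 2
Scalar part = 1/2 = 1/2
Bivector coeff = 1/2 = 1/2
M^{-1} = 1/2 + 1/2*e12


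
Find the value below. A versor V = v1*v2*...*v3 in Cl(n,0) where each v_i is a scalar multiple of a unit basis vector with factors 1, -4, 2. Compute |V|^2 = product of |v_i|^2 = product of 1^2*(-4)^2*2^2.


Each vector v_i has |v_i|^2 = s_i^2
Squared scales: 1^2 = 1, (-4)^2 = 16, 2^2 = 4
|V|^2 = 1 * 16 * 4
= 64


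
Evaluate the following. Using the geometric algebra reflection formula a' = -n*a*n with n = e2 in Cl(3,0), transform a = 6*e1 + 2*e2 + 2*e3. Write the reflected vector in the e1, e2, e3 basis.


Reflection formula: a' = -n*a*n, with n = e2 (unit vector, n^2 = 1).
For reflection through hyperplane perp to e2:
The component along e2 flips sign, others stay.
a = (6, 2, 2)
a' = (6, -2, 2)
a' = 6*e1 - 2*e2 + 2*e3


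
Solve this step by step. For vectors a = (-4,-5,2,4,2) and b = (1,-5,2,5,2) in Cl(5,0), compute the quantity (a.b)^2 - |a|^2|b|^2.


a . b = (-4)*1 + (-5)*(-5) + 2*2 + 4*5 + 2*2
= -4 + 25 + 4 + 20 + 4 = 49
|a|^2 = (-4)^2 + (-5)^2 + 2^2 + 4^2 + 2^2 = 65
|b|^2 = 1^2 + (-5)^2 + 2^2 + 5^2 + 2^2 = 59
(a.b)^2 = 49^2 = 2401
|a|^2 * |b|^2 = 65 * 59 = 3835
Result = 2401 - 3835 = -1434


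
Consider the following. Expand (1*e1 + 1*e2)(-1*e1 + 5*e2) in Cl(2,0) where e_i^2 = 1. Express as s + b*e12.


Expand: (1*e1 + 1*e2)(-1*e1 + 5*e2)
= 1*(-1)*e1e1 + 1*5*e1e2 + 1*(-1)*e2e1 + 1*5*e2e2
Using e1^2 = e2^2 = 1, e2e1 = -e1e2:
Scalar part s = 1*(-1) + 1*5 = -1 + 5 = 4
Bivector part b = 1*5 - 1*(-1) = 5 - (-1) = 6
uv = 4 + 6*e12


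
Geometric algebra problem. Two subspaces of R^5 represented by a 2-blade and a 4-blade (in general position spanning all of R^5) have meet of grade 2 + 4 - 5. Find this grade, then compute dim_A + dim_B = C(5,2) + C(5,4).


Meet grade = grade(A) + grade(B) - n
= 2 + 4 - 5 = 1
C(5,2) = 10
C(5,4) = 5
dim_A + dim_B = 10 + 5 = 15


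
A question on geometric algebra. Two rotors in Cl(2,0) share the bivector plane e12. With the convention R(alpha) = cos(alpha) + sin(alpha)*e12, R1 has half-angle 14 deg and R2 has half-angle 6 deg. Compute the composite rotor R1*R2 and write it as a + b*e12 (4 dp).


Same-plane rotors commute and their half-angles add:
R1*R2 = cos(a1 + a2) + sin(a1 + a2)*e12.
a1 + a2 = 14 + 6 = 20 deg
cos(20 deg) = 0.9397
sin(20 deg) = 0.3420
R1*R2 = 0.9397 + 0.3420*e12


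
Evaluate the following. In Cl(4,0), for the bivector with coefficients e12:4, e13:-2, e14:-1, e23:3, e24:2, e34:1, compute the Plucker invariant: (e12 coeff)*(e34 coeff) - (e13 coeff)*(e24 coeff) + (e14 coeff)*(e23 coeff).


Plucker relation: af - be + cd
a*f = 4*1 = 4
b*e = (-2)*2 = -4
c*d = (-1)*3 = -3
af - be + cd = 4 - (-4) + (-3)
= 5


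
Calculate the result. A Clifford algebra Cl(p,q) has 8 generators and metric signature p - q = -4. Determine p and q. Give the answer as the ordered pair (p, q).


We need p + q = 8 and p - q = -4.
Adding: 2p = 8 + (-4) = 4, so p = 2.
Then q = 8 - 2 = 6.
(p, q) = (2, 6)


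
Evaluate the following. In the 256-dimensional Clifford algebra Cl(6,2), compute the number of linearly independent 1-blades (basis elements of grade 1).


Number of grade-k basis blades in Cl(p,q) with n = p + q is C(n, k).
n = 6 + 2 = 8
C(8, 1) = 8! / (1! * 7!)
= 40320 / (1 * 5040)
= 8


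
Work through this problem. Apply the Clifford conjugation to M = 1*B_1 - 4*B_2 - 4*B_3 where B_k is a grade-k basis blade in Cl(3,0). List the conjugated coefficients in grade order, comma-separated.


Clifford conjugate sign for grade k: (-1)^(k(k+1)/2)
Grade 1: (-1)^(1*2/2) = (-1)^1 = -1, coeff 1 -> -1
Grade 2: (-1)^(2*3/2) = (-1)^3 = -1, coeff -4 -> 4
Grade 3: (-1)^(3*4/2) = (-1)^6 = 1, coeff -4 -> -4
Conjugated coefficients: -1, 4, -4


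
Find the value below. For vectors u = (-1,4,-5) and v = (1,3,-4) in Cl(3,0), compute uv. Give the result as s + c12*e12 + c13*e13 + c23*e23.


In Cl(3,0): e_i^2 = 1, e_ie_j = -e_je_i for i != j.
Scalar part = u . v = (-1)*1 + 4*3 + (-5)*(-4)
= -1 + 12 + 20 = 31
e12 coeff = (-1)*3 - 4*1 = -3 - 4 = -7
e13 coeff = (-1)*(-4) - (-5)*1 = 4 - (-5) = 9
e23 coeff = 4*(-4) - (-5)*3 = -16 - (-15) = -1
uv = 31 - 7*e12 + 9*e13 - 1*e23


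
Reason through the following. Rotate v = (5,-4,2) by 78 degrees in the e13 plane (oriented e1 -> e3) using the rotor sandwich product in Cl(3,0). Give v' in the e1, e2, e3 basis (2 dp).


Rotor R = cos(39deg) - sin(39deg)*e13
Rotation angle theta = 2 * 39 = 78 degrees in the e13 plane (e1 -> e3).
The component perpendicular to the plane (e2) is invariant: v'_2 = v2 = -4.00
cos(78deg) = 0.2079, sin(78deg) = 0.9781
v'_1 = v1*cos(theta) - v3*sin(theta) = 5*0.2079 - 2*0.9781 = -0.92
v'_3 = v1*sin(theta) + v3*cos(theta) = 5*0.9781 + 2*0.2079 = 5.31
v' = -0.92*e1 - 4.00*e2 + 5.31*e3
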